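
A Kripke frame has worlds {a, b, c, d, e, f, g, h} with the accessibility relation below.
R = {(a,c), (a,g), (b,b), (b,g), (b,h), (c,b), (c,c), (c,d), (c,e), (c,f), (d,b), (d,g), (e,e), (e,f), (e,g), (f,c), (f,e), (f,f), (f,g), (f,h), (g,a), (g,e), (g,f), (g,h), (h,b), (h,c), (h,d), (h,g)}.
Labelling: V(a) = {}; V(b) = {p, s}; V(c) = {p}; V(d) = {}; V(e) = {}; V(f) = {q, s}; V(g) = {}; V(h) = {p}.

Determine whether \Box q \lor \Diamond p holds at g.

At g: \Box q is false, \Diamond p is true, so \Box q \lor \Diamond p is true.
  At g: \Box q requires q at every successor {a, e, f, h}.
    q fails at a, so \Box q is false at g.
  At g: \Diamond p requires p at some successor in {a, e, f, h}.
    p holds at h, so \Diamond p is true at g.

Yes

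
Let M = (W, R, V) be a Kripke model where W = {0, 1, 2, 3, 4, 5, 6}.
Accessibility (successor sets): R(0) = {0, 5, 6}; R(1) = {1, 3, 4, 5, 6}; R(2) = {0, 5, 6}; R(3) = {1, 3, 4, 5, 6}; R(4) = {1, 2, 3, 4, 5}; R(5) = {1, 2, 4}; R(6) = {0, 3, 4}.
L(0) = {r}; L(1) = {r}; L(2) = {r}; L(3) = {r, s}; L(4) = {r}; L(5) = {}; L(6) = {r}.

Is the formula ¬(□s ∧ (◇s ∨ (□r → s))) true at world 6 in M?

Yes

At 6: □s ∧ (◇s ∨ (□r → s)) is false, so ¬(□s ∧ (◇s ∨ (□r → s))) is true.
  At 6: □s is false, ◇s ∨ (□r → s) is true, so □s ∧ (◇s ∨ (□r → s)) is false.
    At 6: □s requires s at every successor {0, 3, 4}.
      s fails at 0, so □s is false at 6.
    At 6: ◇s is true, □r → s is false, so ◇s ∨ (□r → s) is true.
      At 6: ◇s requires s at some successor in {0, 3, 4}.
        s holds at 3, so ◇s is true at 6.
      At 6: □r is true, s is false, so □r → s is false.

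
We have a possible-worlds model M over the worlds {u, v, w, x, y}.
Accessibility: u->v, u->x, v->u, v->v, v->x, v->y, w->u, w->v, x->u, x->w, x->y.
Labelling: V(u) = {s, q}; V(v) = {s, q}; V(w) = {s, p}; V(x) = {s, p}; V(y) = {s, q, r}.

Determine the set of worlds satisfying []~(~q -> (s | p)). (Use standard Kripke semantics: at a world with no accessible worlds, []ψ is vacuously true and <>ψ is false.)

y

Let φ = []~(~q -> (s | p)). Evaluate φ at each world:
  u (successors {v, x}): φ is false.
  v (successors {u, v, x, y}): φ is false.
  w (successors {u, v}): φ is false.
  x (successors {u, w, y}): φ is false.
  y (successors ∅): φ is true.
For instance, at u:
  At u: []~(~q -> (s | p)) requires ~(~q -> (s | p)) at every successor {v, x}.
    ~(~q -> (s | p)) fails at v, so []~(~q -> (s | p)) is false at u.
Satisfying worlds: {y}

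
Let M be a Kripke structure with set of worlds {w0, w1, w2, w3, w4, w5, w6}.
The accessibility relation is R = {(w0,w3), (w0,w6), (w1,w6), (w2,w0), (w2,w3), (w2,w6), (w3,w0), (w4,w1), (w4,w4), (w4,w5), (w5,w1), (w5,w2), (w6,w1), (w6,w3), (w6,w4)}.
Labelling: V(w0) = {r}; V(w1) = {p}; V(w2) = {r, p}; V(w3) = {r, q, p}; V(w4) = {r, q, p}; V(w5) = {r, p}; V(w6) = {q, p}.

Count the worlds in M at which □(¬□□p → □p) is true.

6

Let φ = □(¬□□p → □p). Evaluate φ at each world:
  w0 (successors {w3, w6}): φ is true.
  w1 (successors {w6}): φ is true.
  w2 (successors {w0, w3, w6}): φ is true.
  w3 (successors {w0}): φ is true.
  w4 (successors {w1, w4, w5}): φ is true.
  w5 (successors {w1, w2}): φ is false.
  w6 (successors {w1, w3, w4}): φ is true.
For instance, at w5:
  At w5: □(¬□□p → □p) requires ¬□□p → □p at every successor {w1, w2}.
    ¬□□p → □p fails at w2, so □(¬□□p → □p) is false at w5.
      At w2: ¬□□p is true, □p is false, so ¬□□p → □p is false.
Satisfying worlds: {w0, w1, w2, w3, w4, w6}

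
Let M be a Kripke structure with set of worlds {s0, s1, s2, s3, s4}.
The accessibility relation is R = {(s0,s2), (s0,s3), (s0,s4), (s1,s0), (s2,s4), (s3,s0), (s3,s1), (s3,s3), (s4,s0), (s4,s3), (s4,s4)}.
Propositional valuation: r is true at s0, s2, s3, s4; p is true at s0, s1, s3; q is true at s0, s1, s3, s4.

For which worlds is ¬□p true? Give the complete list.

s0, s2, s4

Recall that □ψ holds at a world iff ψ holds at every accessible world, and ◇ψ holds iff ψ holds at some accessible world.
Let φ = ¬□p. Evaluate φ at each world:
  s0 (successors {s2, s3, s4}): φ is true.
  s1 (successors {s0}): φ is false.
  s2 (successors {s4}): φ is true.
  s3 (successors {s0, s1, s3}): φ is false.
  s4 (successors {s0, s3, s4}): φ is true.
For instance, at s1:
  At s1: □p is true, so ¬□p is false.
    At s1: □p requires p at every successor {s0}.
      At s0: p is true.
    So □p is true at s1.
Satisfying worlds: {s0, s2, s4}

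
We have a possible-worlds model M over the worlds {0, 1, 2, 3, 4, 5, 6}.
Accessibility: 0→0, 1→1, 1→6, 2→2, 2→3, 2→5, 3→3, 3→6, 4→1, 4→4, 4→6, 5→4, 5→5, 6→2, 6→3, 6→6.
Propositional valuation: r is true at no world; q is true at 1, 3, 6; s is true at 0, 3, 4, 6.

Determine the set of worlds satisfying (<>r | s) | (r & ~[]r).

0, 3, 4, 6

Let φ = (<>r | s) | (r & ~[]r). Evaluate φ at each world:
  0 (successors {0}): φ is true.
  1 (successors {1, 6}): φ is false.
  2 (successors {2, 3, 5}): φ is false.
  3 (successors {3, 6}): φ is true.
  4 (successors {1, 4, 6}): φ is true.
  5 (successors {4, 5}): φ is false.
  6 (successors {2, 3, 6}): φ is true.
For instance, at 6:
  At 6: <>r | s is true, r & ~[]r is false, so (<>r | s) | (r & ~[]r) is true.
    At 6: <>r is false, s is true, so <>r | s is true.
      At 6: <>r requires r at some successor in {2, 3, 6}.
        At 2: r is false.
        At 3: r is false.
        At 6: r is false.
      So <>r is false at 6.
    At 6: r is false, ~[]r is true, so r & ~[]r is false.
      At 6: []r is false, so ~[]r is true.
Satisfying worlds: {0, 3, 4, 6}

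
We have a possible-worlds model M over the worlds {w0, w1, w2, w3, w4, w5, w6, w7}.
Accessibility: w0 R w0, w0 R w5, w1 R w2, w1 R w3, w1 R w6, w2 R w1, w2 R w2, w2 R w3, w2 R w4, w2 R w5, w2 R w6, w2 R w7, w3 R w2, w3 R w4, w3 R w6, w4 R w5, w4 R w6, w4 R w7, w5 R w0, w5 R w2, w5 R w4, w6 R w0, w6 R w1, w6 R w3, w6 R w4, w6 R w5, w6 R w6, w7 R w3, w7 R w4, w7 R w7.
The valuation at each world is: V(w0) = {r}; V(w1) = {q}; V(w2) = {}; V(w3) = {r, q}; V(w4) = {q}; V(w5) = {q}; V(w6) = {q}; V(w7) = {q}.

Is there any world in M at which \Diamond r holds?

Yes

Recall that \Diamond ψ holds at a world iff ψ holds at some accessible world.
Let φ = \Diamond r. Evaluate φ at each world:
  w0 (successors {w0, w5}): φ is true.
  w1 (successors {w2, w3, w6}): φ is true.
  w2 (successors {w1, w2, w3, w4, w5, w6, w7}): φ is true.
  w3 (successors {w2, w4, w6}): φ is false.
  w4 (successors {w5, w6, w7}): φ is false.
  w5 (successors {w0, w2, w4}): φ is true.
  w6 (successors {w0, w1, w3, w4, w5, w6}): φ is true.
  w7 (successors {w3, w4, w7}): φ is true.
Detail at w0 (witness):
  At w0: \Diamond r requires r at some successor in {w0, w5}.
    r holds at w0, so \Diamond r is true at w0.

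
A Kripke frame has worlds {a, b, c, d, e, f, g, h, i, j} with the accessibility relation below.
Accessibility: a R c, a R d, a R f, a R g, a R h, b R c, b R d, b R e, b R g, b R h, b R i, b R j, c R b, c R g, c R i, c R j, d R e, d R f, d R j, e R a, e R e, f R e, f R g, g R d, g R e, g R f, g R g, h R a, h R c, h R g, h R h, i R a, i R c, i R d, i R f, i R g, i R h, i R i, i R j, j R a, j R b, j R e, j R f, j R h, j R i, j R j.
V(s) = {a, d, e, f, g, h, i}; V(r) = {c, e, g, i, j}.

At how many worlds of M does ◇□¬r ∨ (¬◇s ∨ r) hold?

Recall that □ψ holds at a world iff ψ holds at every accessible world, and ◇ψ holds iff ψ holds at some accessible world.
Let φ = ◇□¬r ∨ (¬◇s ∨ r). Evaluate φ at each world:
  a (successors {c, d, f, g, h}): φ is false.
  b (successors {c, d, e, g, h, i, j}): φ is false.
  c (successors {b, g, i, j}): φ is true.
  d (successors {e, f, j}): φ is false.
  e (successors {a, e}): φ is true.
  f (successors {e, g}): φ is false.
  g (successors {d, e, f, g}): φ is true.
  h (successors {a, c, g, h}): φ is false.
  i (successors {a, c, d, f, g, h, i, j}): φ is true.
  j (successors {a, b, e, f, h, i, j}): φ is true.
For instance, at a:
  At a: ◇□¬r is false, ¬◇s ∨ r is false, so ◇□¬r ∨ (¬◇s ∨ r) is false.
    At a: ◇□¬r requires □¬r at some successor in {c, d, f, g, h}.
      At c: □¬r is false.
      At d: □¬r is false.
      At f: □¬r is false.
      At g: □¬r is false.
      At h: □¬r is false.
    So ◇□¬r is false at a.
    At a: ¬◇s is false, r is false, so ¬◇s ∨ r is false.
      At a: ◇s is true, so ¬◇s is false.
Satisfying worlds: {c, e, g, i, j}

5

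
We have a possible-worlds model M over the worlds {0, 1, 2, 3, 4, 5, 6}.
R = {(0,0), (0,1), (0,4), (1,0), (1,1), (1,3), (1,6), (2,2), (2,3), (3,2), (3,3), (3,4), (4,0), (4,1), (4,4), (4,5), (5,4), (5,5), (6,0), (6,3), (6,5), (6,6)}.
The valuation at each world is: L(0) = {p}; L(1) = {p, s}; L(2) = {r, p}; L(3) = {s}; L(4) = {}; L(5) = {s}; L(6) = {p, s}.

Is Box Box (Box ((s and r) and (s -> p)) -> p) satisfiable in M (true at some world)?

Yes

Recall that Box ψ holds at a world iff ψ holds at every accessible world, and Dia ψ holds iff ψ holds at some accessible world.
Let φ = Box Box (Box ((s and r) and (s -> p)) -> p). Evaluate φ at each world:
  0 (successors {0, 1, 4}): φ is true.
  1 (successors {0, 1, 3, 6}): φ is true.
  2 (successors {2, 3}): φ is true.
  3 (successors {2, 3, 4}): φ is true.
  4 (successors {0, 1, 4, 5}): φ is true.
  5 (successors {4, 5}): φ is true.
  6 (successors {0, 3, 5, 6}): φ is true.
Detail at 0 (witness):
  At 0: Box Box (Box ((s and r) and (s -> p)) -> p) requires Box (Box ((s and r) and (s -> p)) -> p) at every successor {0, 1, 4}.
      At 0: Box (Box ((s and r) and (s -> p)) -> p) requires Box ((s and r) and (s -> p)) -> p at every successor {0, 1, 4}.
        At 0: Box ((s and r) and (s -> p)) -> p is true.
        At 1: Box ((s and r) and (s -> p)) -> p is true.
        At 4: Box ((s and r) and (s -> p)) -> p is true.
      So Box (Box ((s and r) and (s -> p)) -> p) is true at 0.
      At 1: Box (Box ((s and r) and (s -> p)) -> p) requires Box ((s and r) and (s -> p)) -> p at every successor {0, 1, 3, 6}.
        At 0: Box ((s and r) and (s -> p)) -> p is true.
        At 1: Box ((s and r) and (s -> p)) -> p is true.
        At 3: Box ((s and r) and (s -> p)) -> p is true.
        At 6: Box ((s and r) and (s -> p)) -> p is true.
      So Box (Box ((s and r) and (s -> p)) -> p) is true at 1.
      At 4: Box (Box ((s and r) and (s -> p)) -> p) requires Box ((s and r) and (s -> p)) -> p at every successor {0, 1, 4, 5}.
        At 0: Box ((s and r) and (s -> p)) -> p is true.
        At 1: Box ((s and r) and (s -> p)) -> p is true.
        At 4: Box ((s and r) and (s -> p)) -> p is true.
        At 5: Box ((s and r) and (s -> p)) -> p is true.
      So Box (Box ((s and r) and (s -> p)) -> p) is true at 4.
  So Box Box (Box ((s and r) and (s -> p)) -> p) is true at 0.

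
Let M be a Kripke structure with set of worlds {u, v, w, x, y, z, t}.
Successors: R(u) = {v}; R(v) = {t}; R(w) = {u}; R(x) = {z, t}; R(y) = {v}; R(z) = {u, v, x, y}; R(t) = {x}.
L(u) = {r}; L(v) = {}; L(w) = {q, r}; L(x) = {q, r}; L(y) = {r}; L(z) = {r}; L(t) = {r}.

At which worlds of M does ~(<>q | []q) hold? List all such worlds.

u, v, w, x, y

Recall that []ψ holds at a world iff ψ holds at every accessible world, and <>ψ holds iff ψ holds at some accessible world.
Let φ = ~(<>q | []q). Evaluate φ at each world:
  u (successors {v}): φ is true.
  v (successors {t}): φ is true.
  w (successors {u}): φ is true.
  x (successors {z, t}): φ is true.
  y (successors {v}): φ is true.
  z (successors {u, v, x, y}): φ is false.
  t (successors {x}): φ is false.
For instance, at u:
  At u: <>q | []q is false, so ~(<>q | []q) is true.
    At u: <>q is false, []q is false, so <>q | []q is false.
      At u: <>q requires q at some successor in {v}.
        At v: q is false.
      So <>q is false at u.
      At u: []q requires q at every successor {v}.
        q fails at v, so []q is false at u.
Satisfying worlds: {u, v, w, x, y}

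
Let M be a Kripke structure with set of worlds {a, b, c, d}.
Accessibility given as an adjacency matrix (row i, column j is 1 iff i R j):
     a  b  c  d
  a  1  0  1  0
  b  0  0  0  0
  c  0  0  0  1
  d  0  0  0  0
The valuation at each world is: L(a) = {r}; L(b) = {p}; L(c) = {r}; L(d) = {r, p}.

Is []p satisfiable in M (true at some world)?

Recall that []ψ holds at a world iff ψ holds at every accessible world, and <>ψ holds iff ψ holds at some accessible world.
Let φ = []p. Evaluate φ at each world:
  a (successors {a, c}): φ is false.
  b (successors ∅): φ is true.
  c (successors {d}): φ is true.
  d (successors ∅): φ is true.
Detail at b (witness):
  At b: no accessible worlds, so []p holds vacuously.

Yes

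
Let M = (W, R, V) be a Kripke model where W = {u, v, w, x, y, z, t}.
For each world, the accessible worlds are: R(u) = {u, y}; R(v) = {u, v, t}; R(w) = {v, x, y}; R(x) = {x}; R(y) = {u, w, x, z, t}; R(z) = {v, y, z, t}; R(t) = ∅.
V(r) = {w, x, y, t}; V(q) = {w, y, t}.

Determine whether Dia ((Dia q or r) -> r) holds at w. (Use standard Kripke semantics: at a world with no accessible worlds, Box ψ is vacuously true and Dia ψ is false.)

At w: Dia ((Dia q or r) -> r) requires (Dia q or r) -> r at some successor in {v, x, y}.
  (Dia q or r) -> r holds at x, so Dia ((Dia q or r) -> r) is true at w.
    At x: Dia q or r is true, r is true, so (Dia q or r) -> r is true.
      At x: Dia q is false, r is true, so Dia q or r is true.

Yes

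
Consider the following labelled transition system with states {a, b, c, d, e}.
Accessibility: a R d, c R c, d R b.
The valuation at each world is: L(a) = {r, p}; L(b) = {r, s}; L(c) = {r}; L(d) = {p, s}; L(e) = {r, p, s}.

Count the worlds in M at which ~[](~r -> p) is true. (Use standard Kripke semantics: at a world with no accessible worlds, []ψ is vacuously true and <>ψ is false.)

0

Recall that []ψ holds at a world iff ψ holds at every accessible world, and <>ψ holds iff ψ holds at some accessible world.
Let φ = ~[](~r -> p). Evaluate φ at each world:
  a (successors {d}): φ is false.
  b (successors ∅): φ is false.
  c (successors {c}): φ is false.
  d (successors {b}): φ is false.
  e (successors ∅): φ is false.
For instance, at d:
  At d: [](~r -> p) is true, so ~[](~r -> p) is false.
    At d: [](~r -> p) requires ~r -> p at every successor {b}.
      At b: ~r -> p is true.
    So [](~r -> p) is true at d.
Satisfying worlds: none.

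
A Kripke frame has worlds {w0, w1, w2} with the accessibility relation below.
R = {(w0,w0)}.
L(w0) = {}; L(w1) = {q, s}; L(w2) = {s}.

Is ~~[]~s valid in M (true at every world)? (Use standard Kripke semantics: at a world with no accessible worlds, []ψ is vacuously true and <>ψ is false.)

Yes

Let φ = ~~[]~s. Evaluate φ at each world:
  w0 (successors {w0}): φ is true.
  w1 (successors ∅): φ is true.
  w2 (successors ∅): φ is true.
For instance, at w0:
  At w0: ~[]~s is false, so ~~[]~s is true.
    At w0: []~s is true, so ~[]~s is false.
      At w0: []~s requires ~s at every successor {w0}.
        At w0: ~s is true.
      So []~s is true at w0.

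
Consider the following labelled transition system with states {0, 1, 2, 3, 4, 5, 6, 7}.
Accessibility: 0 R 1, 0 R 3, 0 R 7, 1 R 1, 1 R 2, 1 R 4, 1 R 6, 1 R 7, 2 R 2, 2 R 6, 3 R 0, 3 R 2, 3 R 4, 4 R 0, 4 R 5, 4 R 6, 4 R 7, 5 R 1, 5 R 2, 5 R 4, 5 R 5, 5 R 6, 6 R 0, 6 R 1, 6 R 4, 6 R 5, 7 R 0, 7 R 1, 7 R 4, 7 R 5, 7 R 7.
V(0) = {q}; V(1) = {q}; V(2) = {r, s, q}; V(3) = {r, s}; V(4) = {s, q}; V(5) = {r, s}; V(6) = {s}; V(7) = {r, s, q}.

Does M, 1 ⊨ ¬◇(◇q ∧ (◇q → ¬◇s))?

At 1: ◇(◇q ∧ (◇q → ¬◇s)) is false, so ¬◇(◇q ∧ (◇q → ¬◇s)) is true.
  At 1: ◇(◇q ∧ (◇q → ¬◇s)) requires ◇q ∧ (◇q → ¬◇s) at some successor in {1, 2, 4, 6, 7}.
    At 1: ◇q ∧ (◇q → ¬◇s) is false.
    At 2: ◇q ∧ (◇q → ¬◇s) is false.
    At 4: ◇q ∧ (◇q → ¬◇s) is false.
    At 6: ◇q ∧ (◇q → ¬◇s) is false.
    At 7: ◇q ∧ (◇q → ¬◇s) is false.
  So ◇(◇q ∧ (◇q → ¬◇s)) is false at 1.

Yes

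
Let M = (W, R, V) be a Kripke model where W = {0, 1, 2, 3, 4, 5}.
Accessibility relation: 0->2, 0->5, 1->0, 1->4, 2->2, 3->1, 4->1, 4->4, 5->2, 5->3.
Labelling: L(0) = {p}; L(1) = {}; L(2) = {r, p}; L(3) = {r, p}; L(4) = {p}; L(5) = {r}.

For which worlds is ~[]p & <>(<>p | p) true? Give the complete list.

0, 3, 4

Let φ = ~[]p & <>(<>p | p). Evaluate φ at each world:
  0 (successors {2, 5}): φ is true.
  1 (successors {0, 4}): φ is false.
  2 (successors {2}): φ is false.
  3 (successors {1}): φ is true.
  4 (successors {1, 4}): φ is true.
  5 (successors {2, 3}): φ is false.
For instance, at 3:
  At 3: ~[]p is true, <>(<>p | p) is true, so ~[]p & <>(<>p | p) is true.
    At 3: []p is false, so ~[]p is true.
      At 3: []p requires p at every successor {1}.
        p fails at 1, so []p is false at 3.
    At 3: <>(<>p | p) requires <>p | p at some successor in {1}.
      <>p | p holds at 1, so <>(<>p | p) is true at 3.
Satisfying worlds: {0, 3, 4}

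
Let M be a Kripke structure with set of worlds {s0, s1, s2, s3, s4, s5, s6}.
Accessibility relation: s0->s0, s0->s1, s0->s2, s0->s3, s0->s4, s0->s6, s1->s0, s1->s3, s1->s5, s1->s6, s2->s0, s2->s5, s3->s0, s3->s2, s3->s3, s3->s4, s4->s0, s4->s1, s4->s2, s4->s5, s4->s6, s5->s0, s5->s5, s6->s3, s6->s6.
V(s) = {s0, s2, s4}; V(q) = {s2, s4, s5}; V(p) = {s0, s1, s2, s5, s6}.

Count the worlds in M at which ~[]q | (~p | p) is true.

7

Let φ = ~[]q | (~p | p). Evaluate φ at each world:
  s0 (successors {s0, s1, s2, s3, s4, s6}): φ is true.
  s1 (successors {s0, s3, s5, s6}): φ is true.
  s2 (successors {s0, s5}): φ is true.
  s3 (successors {s0, s2, s3, s4}): φ is true.
  s4 (successors {s0, s1, s2, s5, s6}): φ is true.
  s5 (successors {s0, s5}): φ is true.
  s6 (successors {s3, s6}): φ is true.
For instance, at s6:
  At s6: ~[]q is true, ~p | p is true, so ~[]q | (~p | p) is true.
    At s6: []q is false, so ~[]q is true.
      At s6: []q requires q at every successor {s3, s6}.
        q fails at s3, so []q is false at s6.
Satisfying worlds: {s0, s1, s2, s3, s4, s5, s6}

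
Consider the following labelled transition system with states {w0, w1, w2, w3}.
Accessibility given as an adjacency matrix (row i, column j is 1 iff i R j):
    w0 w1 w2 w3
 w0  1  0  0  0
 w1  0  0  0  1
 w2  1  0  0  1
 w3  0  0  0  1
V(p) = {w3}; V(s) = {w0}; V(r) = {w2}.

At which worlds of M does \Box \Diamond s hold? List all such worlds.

Recall that \Box ψ holds at a world iff ψ holds at every accessible world, and \Diamond ψ holds iff ψ holds at some accessible world.
Let φ = \Box \Diamond s. Evaluate φ at each world:
  w0 (successors {w0}): φ is true.
  w1 (successors {w3}): φ is false.
  w2 (successors {w0, w3}): φ is false.
  w3 (successors {w3}): φ is false.
For instance, at w0:
  At w0: \Box \Diamond s requires \Diamond s at every successor {w0}.
      At w0: \Diamond s requires s at some successor in {w0}.
        s holds at w0, so \Diamond s is true at w0.
  So \Box \Diamond s is true at w0.
Satisfying worlds: {w0}

w0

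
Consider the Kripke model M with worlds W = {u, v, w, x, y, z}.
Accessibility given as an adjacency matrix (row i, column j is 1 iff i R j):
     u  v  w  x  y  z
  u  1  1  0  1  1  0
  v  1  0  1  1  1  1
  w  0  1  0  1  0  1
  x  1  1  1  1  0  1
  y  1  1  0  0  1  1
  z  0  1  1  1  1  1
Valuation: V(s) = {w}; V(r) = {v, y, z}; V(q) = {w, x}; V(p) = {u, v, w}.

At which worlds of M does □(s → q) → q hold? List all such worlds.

w, x

Let φ = □(s → q) → q. Evaluate φ at each world:
  u (successors {u, v, x, y}): φ is false.
  v (successors {u, w, x, y, z}): φ is false.
  w (successors {v, x, z}): φ is true.
  x (successors {u, v, w, x, z}): φ is true.
  y (successors {u, v, y, z}): φ is false.
  z (successors {v, w, x, y, z}): φ is false.
For instance, at v:
  At v: □(s → q) is true, q is false, so □(s → q) → q is false.
    At v: □(s → q) requires s → q at every successor {u, w, x, y, z}.
      At u: s → q is true.
      At w: s → q is true.
      At x: s → q is true.
      At y: s → q is true.
      At z: s → q is true.
    So □(s → q) is true at v.
Satisfying worlds: {w, x}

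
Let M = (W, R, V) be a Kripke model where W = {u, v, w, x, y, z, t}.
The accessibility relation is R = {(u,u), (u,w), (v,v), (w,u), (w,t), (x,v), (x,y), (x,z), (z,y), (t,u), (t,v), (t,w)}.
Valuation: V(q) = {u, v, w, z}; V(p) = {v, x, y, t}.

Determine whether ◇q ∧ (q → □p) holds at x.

Yes

At x: ◇q is true, q → □p is true, so ◇q ∧ (q → □p) is true.
  At x: ◇q requires q at some successor in {v, y, z}.
    q holds at v, so ◇q is true at x.
  At x: q is false, □p is false, so q → □p is true.
    At x: □p requires p at every successor {v, y, z}.
      p fails at z, so □p is false at x.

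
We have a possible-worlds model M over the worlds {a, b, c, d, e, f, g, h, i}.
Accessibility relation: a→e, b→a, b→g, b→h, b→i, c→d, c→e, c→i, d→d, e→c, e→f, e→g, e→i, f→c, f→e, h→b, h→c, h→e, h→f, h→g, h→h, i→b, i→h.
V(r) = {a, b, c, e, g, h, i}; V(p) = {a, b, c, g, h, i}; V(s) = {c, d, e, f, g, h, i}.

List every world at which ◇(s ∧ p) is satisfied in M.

b, c, e, f, h, i

Let φ = ◇(s ∧ p). Evaluate φ at each world:
  a (successors {e}): φ is false.
  b (successors {a, g, h, i}): φ is true.
  c (successors {d, e, i}): φ is true.
  d (successors {d}): φ is false.
  e (successors {c, f, g, i}): φ is true.
  f (successors {c, e}): φ is true.
  g (successors ∅): φ is false.
  h (successors {b, c, e, f, g, h}): φ is true.
  i (successors {b, h}): φ is true.
For instance, at h:
  At h: ◇(s ∧ p) requires s ∧ p at some successor in {b, c, e, f, g, h}.
    s ∧ p holds at c, so ◇(s ∧ p) is true at h.
Satisfying worlds: {b, c, e, f, h, i}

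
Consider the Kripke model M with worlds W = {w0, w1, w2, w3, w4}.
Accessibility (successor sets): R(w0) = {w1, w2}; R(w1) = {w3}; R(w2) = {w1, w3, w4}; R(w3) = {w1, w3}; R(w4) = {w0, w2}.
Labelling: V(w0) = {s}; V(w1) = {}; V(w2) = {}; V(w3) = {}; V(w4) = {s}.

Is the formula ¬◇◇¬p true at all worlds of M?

Let φ = ¬◇◇¬p. Evaluate φ at each world:
  w0 (successors {w1, w2}): φ is false.
  w1 (successors {w3}): φ is false.
  w2 (successors {w1, w3, w4}): φ is false.
  w3 (successors {w1, w3}): φ is false.
  w4 (successors {w0, w2}): φ is false.
Detail at w0 (counterexample):
  At w0: ◇◇¬p is true, so ¬◇◇¬p is false.
    At w0: ◇◇¬p requires ◇¬p at some successor in {w1, w2}.
      ◇¬p holds at w1, so ◇◇¬p is true at w0.

No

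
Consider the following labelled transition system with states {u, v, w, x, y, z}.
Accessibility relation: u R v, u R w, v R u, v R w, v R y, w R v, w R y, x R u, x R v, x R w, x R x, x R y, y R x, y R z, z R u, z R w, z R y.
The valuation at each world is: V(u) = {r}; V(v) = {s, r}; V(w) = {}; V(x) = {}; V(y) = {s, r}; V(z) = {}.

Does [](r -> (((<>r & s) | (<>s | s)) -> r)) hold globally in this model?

Yes

Let φ = [](r -> (((<>r & s) | (<>s | s)) -> r)). Evaluate φ at each world:
  u (successors {v, w}): φ is true.
  v (successors {u, w, y}): φ is true.
  w (successors {v, y}): φ is true.
  x (successors {u, v, w, x, y}): φ is true.
  y (successors {x, z}): φ is true.
  z (successors {u, w, y}): φ is true.
For instance, at x:
  At x: [](r -> (((<>r & s) | (<>s | s)) -> r)) requires r -> (((<>r & s) | (<>s | s)) -> r) at every successor {u, v, w, x, y}.
    At u: r -> (((<>r & s) | (<>s | s)) -> r) is true.
    At v: r -> (((<>r & s) | (<>s | s)) -> r) is true.
    At w: r -> (((<>r & s) | (<>s | s)) -> r) is true.
    At x: r -> (((<>r & s) | (<>s | s)) -> r) is true.
    At y: r -> (((<>r & s) | (<>s | s)) -> r) is true.
  So [](r -> (((<>r & s) | (<>s | s)) -> r)) is true at x.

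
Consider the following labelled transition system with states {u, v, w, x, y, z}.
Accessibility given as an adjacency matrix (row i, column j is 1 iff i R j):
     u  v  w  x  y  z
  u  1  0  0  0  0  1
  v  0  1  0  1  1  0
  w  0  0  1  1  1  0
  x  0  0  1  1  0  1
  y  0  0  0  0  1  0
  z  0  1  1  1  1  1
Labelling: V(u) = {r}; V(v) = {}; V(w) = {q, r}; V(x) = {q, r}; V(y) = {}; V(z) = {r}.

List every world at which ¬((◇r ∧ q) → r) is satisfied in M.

Let φ = ¬((◇r ∧ q) → r). Evaluate φ at each world:
  u (successors {u, z}): φ is false.
  v (successors {v, x, y}): φ is false.
  w (successors {w, x, y}): φ is false.
  x (successors {w, x, z}): φ is false.
  y (successors {y}): φ is false.
  z (successors {v, w, x, y, z}): φ is false.
For instance, at u:
  At u: (◇r ∧ q) → r is true, so ¬((◇r ∧ q) → r) is false.
    At u: ◇r ∧ q is false, r is true, so (◇r ∧ q) → r is true.
      At u: ◇r is true, q is false, so ◇r ∧ q is false.
Satisfying worlds: none.

none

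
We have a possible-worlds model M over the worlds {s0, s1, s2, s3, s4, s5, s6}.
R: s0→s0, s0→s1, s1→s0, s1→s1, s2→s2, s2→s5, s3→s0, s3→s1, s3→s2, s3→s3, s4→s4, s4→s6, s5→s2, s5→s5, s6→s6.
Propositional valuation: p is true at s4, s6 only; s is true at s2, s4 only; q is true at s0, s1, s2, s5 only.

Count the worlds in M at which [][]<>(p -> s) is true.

Recall that []ψ holds at a world iff ψ holds at every accessible world, and <>ψ holds iff ψ holds at some accessible world.
Let φ = [][]<>(p -> s). Evaluate φ at each world:
  s0 (successors {s0, s1}): φ is true.
  s1 (successors {s0, s1}): φ is true.
  s2 (successors {s2, s5}): φ is true.
  s3 (successors {s0, s1, s2, s3}): φ is true.
  s4 (successors {s4, s6}): φ is false.
  s5 (successors {s2, s5}): φ is true.
  s6 (successors {s6}): φ is false.
For instance, at s3:
  At s3: [][]<>(p -> s) requires []<>(p -> s) at every successor {s0, s1, s2, s3}.
    At s0: []<>(p -> s) is true.
    At s1: []<>(p -> s) is true.
    At s2: []<>(p -> s) is true.
    At s3: []<>(p -> s) is true.
  So [][]<>(p -> s) is true at s3.
Satisfying worlds: {s0, s1, s2, s3, s5}

5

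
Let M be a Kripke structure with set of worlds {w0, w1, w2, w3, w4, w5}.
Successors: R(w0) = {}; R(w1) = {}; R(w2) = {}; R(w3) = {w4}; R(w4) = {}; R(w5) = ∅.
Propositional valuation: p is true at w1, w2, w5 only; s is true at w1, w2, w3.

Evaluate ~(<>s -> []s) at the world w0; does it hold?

No

At w0: <>s -> []s is true, so ~(<>s -> []s) is false.
  At w0: <>s is false, []s is true, so <>s -> []s is true.
    At w0: no accessible worlds, so <>s is false.
    At w0: no accessible worlds, so []s holds vacuously.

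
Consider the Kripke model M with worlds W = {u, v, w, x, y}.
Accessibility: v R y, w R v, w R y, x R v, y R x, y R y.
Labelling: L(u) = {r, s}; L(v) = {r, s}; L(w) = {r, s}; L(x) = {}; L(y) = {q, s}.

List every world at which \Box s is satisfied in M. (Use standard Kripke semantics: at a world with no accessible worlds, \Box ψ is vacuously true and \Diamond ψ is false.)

u, v, w, x

Let φ = \Box s. Evaluate φ at each world:
  u (successors ∅): φ is true.
  v (successors {y}): φ is true.
  w (successors {v, y}): φ is true.
  x (successors {v}): φ is true.
  y (successors {x, y}): φ is false.
For instance, at y:
  At y: \Box s requires s at every successor {x, y}.
    s fails at x, so \Box s is false at y.
Satisfying worlds: {u, v, w, x}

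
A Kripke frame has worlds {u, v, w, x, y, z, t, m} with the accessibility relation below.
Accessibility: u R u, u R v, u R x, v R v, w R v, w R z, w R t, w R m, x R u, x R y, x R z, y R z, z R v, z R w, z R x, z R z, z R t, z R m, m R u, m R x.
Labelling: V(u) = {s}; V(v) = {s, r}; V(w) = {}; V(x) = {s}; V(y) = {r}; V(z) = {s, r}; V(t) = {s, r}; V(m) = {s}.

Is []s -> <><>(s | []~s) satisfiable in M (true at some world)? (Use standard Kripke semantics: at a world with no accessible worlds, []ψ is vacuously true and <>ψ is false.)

Yes

Let φ = []s -> <><>(s | []~s). Evaluate φ at each world:
  u (successors {u, v, x}): φ is true.
  v (successors {v}): φ is true.
  w (successors {v, z, t, m}): φ is true.
  x (successors {u, y, z}): φ is true.
  y (successors {z}): φ is true.
  z (successors {v, w, x, z, t, m}): φ is true.
  t (successors ∅): φ is false.
  m (successors {u, x}): φ is true.
Detail at u (witness):
  At u: []s is true, <><>(s | []~s) is true, so []s -> <><>(s | []~s) is true.
    At u: []s requires s at every successor {u, v, x}.
      At u: s is true.
      At v: s is true.
      At x: s is true.
    So []s is true at u.
    At u: <><>(s | []~s) requires <>(s | []~s) at some successor in {u, v, x}.
      <>(s | []~s) holds at u, so <><>(s | []~s) is true at u.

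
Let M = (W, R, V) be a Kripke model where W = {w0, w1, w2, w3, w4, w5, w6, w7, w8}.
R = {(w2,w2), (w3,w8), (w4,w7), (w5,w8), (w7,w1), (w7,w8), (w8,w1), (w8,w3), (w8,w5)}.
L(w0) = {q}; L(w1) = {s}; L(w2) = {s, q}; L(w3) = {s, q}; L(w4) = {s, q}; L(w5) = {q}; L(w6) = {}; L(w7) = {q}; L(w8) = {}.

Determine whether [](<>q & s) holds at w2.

Yes

At w2: [](<>q & s) requires <>q & s at every successor {w2}.
    At w2: <>q is true, s is true, so <>q & s is true.
      At w2: <>q requires q at some successor in {w2}.
        q holds at w2, so <>q is true at w2.
So [](<>q & s) is true at w2.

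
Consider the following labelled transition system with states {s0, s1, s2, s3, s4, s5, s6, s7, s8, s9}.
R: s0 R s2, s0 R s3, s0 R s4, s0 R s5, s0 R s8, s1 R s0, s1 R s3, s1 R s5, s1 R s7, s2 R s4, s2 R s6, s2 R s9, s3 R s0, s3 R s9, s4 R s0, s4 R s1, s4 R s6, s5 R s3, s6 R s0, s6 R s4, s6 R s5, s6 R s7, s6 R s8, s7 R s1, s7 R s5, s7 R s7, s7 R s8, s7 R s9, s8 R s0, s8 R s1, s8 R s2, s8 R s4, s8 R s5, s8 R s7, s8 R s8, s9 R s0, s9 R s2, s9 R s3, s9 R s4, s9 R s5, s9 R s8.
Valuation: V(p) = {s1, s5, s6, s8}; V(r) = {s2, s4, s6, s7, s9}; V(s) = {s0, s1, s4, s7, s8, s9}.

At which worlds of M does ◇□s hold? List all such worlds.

s0, s1, s5, s9

Let φ = ◇□s. Evaluate φ at each world:
  s0 (successors {s2, s3, s4, s5, s8}): φ is true.
  s1 (successors {s0, s3, s5, s7}): φ is true.
  s2 (successors {s4, s6, s9}): φ is false.
  s3 (successors {s0, s9}): φ is false.
  s4 (successors {s0, s1, s6}): φ is false.
  s5 (successors {s3}): φ is true.
  s6 (successors {s0, s4, s5, s7, s8}): φ is false.
  s7 (successors {s1, s5, s7, s8, s9}): φ is false.
  s8 (successors {s0, s1, s2, s4, s5, s7, s8}): φ is false.
  s9 (successors {s0, s2, s3, s4, s5, s8}): φ is true.
For instance, at s1:
  At s1: ◇□s requires □s at some successor in {s0, s3, s5, s7}.
    □s holds at s3, so ◇□s is true at s1.
      At s3: □s requires s at every successor {s0, s9}.
        At s0: s is true.
        At s9: s is true.
      So □s is true at s3.
Satisfying worlds: {s0, s1, s5, s9}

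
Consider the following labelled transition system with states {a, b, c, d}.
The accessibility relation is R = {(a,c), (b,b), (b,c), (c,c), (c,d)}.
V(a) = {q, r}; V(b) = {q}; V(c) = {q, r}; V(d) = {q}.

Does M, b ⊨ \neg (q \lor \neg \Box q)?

No

At b: q \lor \neg \Box q is true, so \neg (q \lor \neg \Box q) is false.
  At b: q is true, \neg \Box q is false, so q \lor \neg \Box q is true.
    At b: \Box q is true, so \neg \Box q is false.
      At b: \Box q requires q at every successor {b, c}.
        At b: q is true.
        At c: q is true.
      So \Box q is true at b.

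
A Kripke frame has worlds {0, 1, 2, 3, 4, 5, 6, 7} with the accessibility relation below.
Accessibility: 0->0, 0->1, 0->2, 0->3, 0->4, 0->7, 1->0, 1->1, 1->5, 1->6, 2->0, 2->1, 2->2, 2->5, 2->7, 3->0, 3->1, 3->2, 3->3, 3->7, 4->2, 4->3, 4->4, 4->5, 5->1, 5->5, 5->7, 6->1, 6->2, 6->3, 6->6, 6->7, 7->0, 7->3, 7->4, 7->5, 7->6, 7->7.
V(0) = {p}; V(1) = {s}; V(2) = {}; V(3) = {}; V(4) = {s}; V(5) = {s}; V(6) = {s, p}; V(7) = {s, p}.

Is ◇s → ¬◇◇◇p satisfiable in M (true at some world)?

No

Recall that ◇ψ holds at a world iff ψ holds at some accessible world.
Let φ = ◇s → ¬◇◇◇p. Evaluate φ at each world:
  0 (successors {0, 1, 2, 3, 4, 7}): φ is false.
  1 (successors {0, 1, 5, 6}): φ is false.
  2 (successors {0, 1, 2, 5, 7}): φ is false.
  3 (successors {0, 1, 2, 3, 7}): φ is false.
  4 (successors {2, 3, 4, 5}): φ is false.
  5 (successors {1, 5, 7}): φ is false.
  6 (successors {1, 2, 3, 6, 7}): φ is false.
  7 (successors {0, 3, 4, 5, 6, 7}): φ is false.
For instance, at 7:
  At 7: ◇s is true, ¬◇◇◇p is false, so ◇s → ¬◇◇◇p is false.
    At 7: ◇s requires s at some successor in {0, 3, 4, 5, 6, 7}.
      s holds at 4, so ◇s is true at 7.
    At 7: ◇◇◇p is true, so ¬◇◇◇p is false.
      At 7: ◇◇◇p requires ◇◇p at some successor in {0, 3, 4, 5, 6, 7}.
        ◇◇p holds at 0, so ◇◇◇p is true at 7.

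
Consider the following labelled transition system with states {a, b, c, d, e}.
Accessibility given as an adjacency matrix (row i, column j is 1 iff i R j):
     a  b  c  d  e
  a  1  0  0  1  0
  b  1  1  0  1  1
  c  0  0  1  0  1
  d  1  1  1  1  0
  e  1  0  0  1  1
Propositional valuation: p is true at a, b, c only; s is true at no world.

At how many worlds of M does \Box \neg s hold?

5

Let φ = \Box \neg s. Evaluate φ at each world:
  a (successors {a, d}): φ is true.
  b (successors {a, b, d, e}): φ is true.
  c (successors {c, e}): φ is true.
  d (successors {a, b, c, d}): φ is true.
  e (successors {a, d, e}): φ is true.
For instance, at d:
  At d: \Box \neg s requires \neg s at every successor {a, b, c, d}.
    At a: \neg s is true.
    At b: \neg s is true.
    At c: \neg s is true.
    At d: \neg s is true.
  So \Box \neg s is true at d.
Satisfying worlds: {a, b, c, d, e}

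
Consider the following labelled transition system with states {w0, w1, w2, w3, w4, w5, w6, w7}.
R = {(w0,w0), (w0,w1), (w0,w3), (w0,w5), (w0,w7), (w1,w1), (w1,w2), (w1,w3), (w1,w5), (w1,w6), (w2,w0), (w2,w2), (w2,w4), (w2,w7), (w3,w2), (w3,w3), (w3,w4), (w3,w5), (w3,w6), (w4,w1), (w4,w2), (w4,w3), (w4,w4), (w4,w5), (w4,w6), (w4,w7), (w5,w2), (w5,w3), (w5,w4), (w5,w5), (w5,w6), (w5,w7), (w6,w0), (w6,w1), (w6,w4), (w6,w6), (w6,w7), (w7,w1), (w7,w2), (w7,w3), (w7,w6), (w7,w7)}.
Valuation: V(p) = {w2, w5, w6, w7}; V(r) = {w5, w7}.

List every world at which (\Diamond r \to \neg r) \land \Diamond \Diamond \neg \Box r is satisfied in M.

Recall that \Box ψ holds at a world iff ψ holds at every accessible world, and \Diamond ψ holds iff ψ holds at some accessible world.
Let φ = (\Diamond r \to \neg r) \land \Diamond \Diamond \neg \Box r. Evaluate φ at each world:
  w0 (successors {w0, w1, w3, w5, w7}): φ is true.
  w1 (successors {w1, w2, w3, w5, w6}): φ is true.
  w2 (successors {w0, w2, w4, w7}): φ is true.
  w3 (successors {w2, w3, w4, w5, w6}): φ is true.
  w4 (successors {w1, w2, w3, w4, w5, w6, w7}): φ is true.
  w5 (successors {w2, w3, w4, w5, w6, w7}): φ is false.
  w6 (successors {w0, w1, w4, w6, w7}): φ is true.
  w7 (successors {w1, w2, w3, w6, w7}): φ is false.
For instance, at w5:
  At w5: \Diamond r \to \neg r is false, \Diamond \Diamond \neg \Box r is true, so (\Diamond r \to \neg r) \land \Diamond \Diamond \neg \Box r is false.
    At w5: \Diamond r is true, \neg r is false, so \Diamond r \to \neg r is false.
      At w5: \Diamond r requires r at some successor in {w2, w3, w4, w5, w6, w7}.
        r holds at w5, so \Diamond r is true at w5.
    At w5: \Diamond \Diamond \neg \Box r requires \Diamond \neg \Box r at some successor in {w2, w3, w4, w5, w6, w7}.
      \Diamond \neg \Box r holds at w2, so \Diamond \Diamond \neg \Box r is true at w5.
Satisfying worlds: {w0, w1, w2, w3, w4, w6}

w0, w1, w2, w3, w4, w6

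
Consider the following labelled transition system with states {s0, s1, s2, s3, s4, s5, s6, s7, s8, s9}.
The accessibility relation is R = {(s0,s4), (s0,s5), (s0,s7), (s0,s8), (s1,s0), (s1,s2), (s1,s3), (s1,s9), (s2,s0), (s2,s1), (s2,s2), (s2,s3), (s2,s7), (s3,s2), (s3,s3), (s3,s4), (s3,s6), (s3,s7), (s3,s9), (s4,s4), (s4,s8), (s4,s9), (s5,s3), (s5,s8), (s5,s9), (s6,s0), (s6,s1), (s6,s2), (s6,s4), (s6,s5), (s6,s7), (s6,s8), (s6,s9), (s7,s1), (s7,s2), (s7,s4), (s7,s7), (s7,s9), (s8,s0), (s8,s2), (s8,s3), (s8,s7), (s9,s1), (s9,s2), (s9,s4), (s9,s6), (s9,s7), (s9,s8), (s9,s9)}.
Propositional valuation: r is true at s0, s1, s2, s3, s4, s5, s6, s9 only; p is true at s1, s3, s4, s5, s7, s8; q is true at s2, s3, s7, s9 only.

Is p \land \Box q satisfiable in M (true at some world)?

No

Let φ = p \land \Box q. Evaluate φ at each world:
  s0 (successors {s4, s5, s7, s8}): φ is false.
  s1 (successors {s0, s2, s3, s9}): φ is false.
  s2 (successors {s0, s1, s2, s3, s7}): φ is false.
  s3 (successors {s2, s3, s4, s6, s7, s9}): φ is false.
  s4 (successors {s4, s8, s9}): φ is false.
  s5 (successors {s3, s8, s9}): φ is false.
  s6 (successors {s0, s1, s2, s4, s5, s7, s8, s9}): φ is false.
  s7 (successors {s1, s2, s4, s7, s9}): φ is false.
  s8 (successors {s0, s2, s3, s7}): φ is false.
  s9 (successors {s1, s2, s4, s6, s7, s8, s9}): φ is false.
For instance, at s1:
  At s1: p is true, \Box q is false, so p \land \Box q is false.
    At s1: \Box q requires q at every successor {s0, s2, s3, s9}.
      q fails at s0, so \Box q is false at s1.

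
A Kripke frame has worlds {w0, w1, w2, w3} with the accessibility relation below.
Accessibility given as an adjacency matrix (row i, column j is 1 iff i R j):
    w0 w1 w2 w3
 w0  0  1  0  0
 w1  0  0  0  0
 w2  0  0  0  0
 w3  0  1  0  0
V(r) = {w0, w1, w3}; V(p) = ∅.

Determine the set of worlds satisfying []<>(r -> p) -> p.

Recall that []ψ holds at a world iff ψ holds at every accessible world, and <>ψ holds iff ψ holds at some accessible world.
Let φ = []<>(r -> p) -> p. Evaluate φ at each world:
  w0 (successors {w1}): φ is true.
  w1 (successors ∅): φ is false.
  w2 (successors ∅): φ is false.
  w3 (successors {w1}): φ is true.
For instance, at w0:
  At w0: []<>(r -> p) is false, p is false, so []<>(r -> p) -> p is true.
    At w0: []<>(r -> p) requires <>(r -> p) at every successor {w1}.
      <>(r -> p) fails at w1, so []<>(r -> p) is false at w0.
Satisfying worlds: {w0, w3}

w0, w3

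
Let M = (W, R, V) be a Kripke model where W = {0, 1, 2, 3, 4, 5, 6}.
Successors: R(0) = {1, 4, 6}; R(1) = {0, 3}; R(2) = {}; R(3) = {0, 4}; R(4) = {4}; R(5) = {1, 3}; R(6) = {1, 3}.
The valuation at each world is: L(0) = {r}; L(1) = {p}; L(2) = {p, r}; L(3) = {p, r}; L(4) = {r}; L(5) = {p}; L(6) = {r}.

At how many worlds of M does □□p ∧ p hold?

1

Recall that □ψ holds at a world iff ψ holds at every accessible world, and ◇ψ holds iff ψ holds at some accessible world.
Let φ = □□p ∧ p. Evaluate φ at each world:
  0 (successors {1, 4, 6}): φ is false.
  1 (successors {0, 3}): φ is false.
  2 (successors ∅): φ is true.
  3 (successors {0, 4}): φ is false.
  4 (successors {4}): φ is false.
  5 (successors {1, 3}): φ is false.
  6 (successors {1, 3}): φ is false.
For instance, at 4:
  At 4: □□p is false, p is false, so □□p ∧ p is false.
    At 4: □□p requires □p at every successor {4}.
      □p fails at 4, so □□p is false at 4.
Satisfying worlds: {2}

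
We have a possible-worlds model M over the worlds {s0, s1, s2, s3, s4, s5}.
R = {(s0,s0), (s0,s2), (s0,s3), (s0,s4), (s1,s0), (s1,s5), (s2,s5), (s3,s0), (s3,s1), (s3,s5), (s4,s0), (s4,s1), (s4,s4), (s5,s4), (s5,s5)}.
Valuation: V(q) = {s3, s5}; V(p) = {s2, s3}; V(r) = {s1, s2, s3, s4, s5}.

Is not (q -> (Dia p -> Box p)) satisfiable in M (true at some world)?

Let φ = not (q -> (Dia p -> Box p)). Evaluate φ at each world:
  s0 (successors {s0, s2, s3, s4}): φ is false.
  s1 (successors {s0, s5}): φ is false.
  s2 (successors {s5}): φ is false.
  s3 (successors {s0, s1, s5}): φ is false.
  s4 (successors {s0, s1, s4}): φ is false.
  s5 (successors {s4, s5}): φ is false.
For instance, at s0:
  At s0: q -> (Dia p -> Box p) is true, so not (q -> (Dia p -> Box p)) is false.
    At s0: q is false, Dia p -> Box p is false, so q -> (Dia p -> Box p) is true.
      At s0: Dia p is true, Box p is false, so Dia p -> Box p is false.

No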